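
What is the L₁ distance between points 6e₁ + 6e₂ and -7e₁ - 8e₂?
27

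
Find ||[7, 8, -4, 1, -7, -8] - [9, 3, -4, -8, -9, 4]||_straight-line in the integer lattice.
16.0624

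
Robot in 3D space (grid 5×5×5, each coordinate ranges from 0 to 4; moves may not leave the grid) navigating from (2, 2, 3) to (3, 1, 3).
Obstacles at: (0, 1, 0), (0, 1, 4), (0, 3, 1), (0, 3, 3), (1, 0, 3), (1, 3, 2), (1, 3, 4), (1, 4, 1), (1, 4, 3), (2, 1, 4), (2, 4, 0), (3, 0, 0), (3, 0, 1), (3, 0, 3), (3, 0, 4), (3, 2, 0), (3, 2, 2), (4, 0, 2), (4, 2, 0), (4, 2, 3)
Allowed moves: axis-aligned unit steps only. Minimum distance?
2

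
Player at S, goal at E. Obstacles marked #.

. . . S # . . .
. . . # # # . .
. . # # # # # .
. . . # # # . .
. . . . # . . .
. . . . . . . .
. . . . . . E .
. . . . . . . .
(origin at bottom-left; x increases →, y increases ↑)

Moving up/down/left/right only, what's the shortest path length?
13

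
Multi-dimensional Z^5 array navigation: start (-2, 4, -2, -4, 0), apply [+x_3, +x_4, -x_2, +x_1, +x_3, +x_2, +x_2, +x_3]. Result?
(-1, 5, 1, -3, 0)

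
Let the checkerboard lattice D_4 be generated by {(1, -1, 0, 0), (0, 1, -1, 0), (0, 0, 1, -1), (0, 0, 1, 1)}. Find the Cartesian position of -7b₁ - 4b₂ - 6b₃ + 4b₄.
(-7, 3, 2, 10)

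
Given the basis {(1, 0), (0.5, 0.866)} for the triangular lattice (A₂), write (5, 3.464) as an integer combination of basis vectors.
3b₁ + 4b₂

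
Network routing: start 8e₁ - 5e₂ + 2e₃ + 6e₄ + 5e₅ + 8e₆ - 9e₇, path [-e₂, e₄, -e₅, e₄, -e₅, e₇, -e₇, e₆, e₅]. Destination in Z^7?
(8, -6, 2, 8, 4, 9, -9)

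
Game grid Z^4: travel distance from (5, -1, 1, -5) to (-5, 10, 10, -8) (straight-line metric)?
17.6352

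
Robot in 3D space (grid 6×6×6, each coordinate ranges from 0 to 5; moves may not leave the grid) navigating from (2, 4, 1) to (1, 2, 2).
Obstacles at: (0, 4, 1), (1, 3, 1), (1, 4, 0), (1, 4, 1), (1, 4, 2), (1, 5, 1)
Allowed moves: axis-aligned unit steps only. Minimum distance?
4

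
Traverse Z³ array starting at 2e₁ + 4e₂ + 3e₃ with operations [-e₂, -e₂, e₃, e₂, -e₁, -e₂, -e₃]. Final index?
(1, 2, 3)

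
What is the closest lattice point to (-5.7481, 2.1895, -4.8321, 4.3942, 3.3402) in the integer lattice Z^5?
(-6, 2, -5, 4, 3)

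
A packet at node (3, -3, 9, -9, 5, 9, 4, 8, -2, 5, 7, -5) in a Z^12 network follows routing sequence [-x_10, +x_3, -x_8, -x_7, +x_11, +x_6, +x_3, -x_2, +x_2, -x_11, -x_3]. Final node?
(3, -3, 10, -9, 5, 10, 3, 7, -2, 4, 7, -5)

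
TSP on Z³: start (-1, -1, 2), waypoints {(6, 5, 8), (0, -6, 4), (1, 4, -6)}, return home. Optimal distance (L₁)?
64
(one optimal route: (-1, -1, 2) → (0, -6, 4) → (6, 5, 8) → (1, 4, -6) → (-1, -1, 2))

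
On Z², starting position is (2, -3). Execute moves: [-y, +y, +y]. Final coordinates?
(2, -2)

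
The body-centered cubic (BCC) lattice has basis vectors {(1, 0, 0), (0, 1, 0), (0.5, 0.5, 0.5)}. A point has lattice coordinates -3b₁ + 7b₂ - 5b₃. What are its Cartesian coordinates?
(-5.5, 4.5, -2.5)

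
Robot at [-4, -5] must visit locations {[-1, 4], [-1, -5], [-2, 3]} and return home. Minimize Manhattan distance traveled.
24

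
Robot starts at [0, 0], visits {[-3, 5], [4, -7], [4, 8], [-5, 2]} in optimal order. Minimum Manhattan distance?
37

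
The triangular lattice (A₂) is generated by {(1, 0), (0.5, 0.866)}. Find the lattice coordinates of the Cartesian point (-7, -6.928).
-3b₁ - 8b₂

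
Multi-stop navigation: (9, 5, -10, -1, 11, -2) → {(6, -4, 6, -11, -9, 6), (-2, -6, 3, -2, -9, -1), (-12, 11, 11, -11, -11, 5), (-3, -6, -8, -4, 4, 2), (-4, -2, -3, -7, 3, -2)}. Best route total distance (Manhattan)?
157
(one optimal route: (9, 5, -10, -1, 11, -2) → (-3, -6, -8, -4, 4, 2) → (-4, -2, -3, -7, 3, -2) → (-2, -6, 3, -2, -9, -1) → (6, -4, 6, -11, -9, 6) → (-12, 11, 11, -11, -11, 5))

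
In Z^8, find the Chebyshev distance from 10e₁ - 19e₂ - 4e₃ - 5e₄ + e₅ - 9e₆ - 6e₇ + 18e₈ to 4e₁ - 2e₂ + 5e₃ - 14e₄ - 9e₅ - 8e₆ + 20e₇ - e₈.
26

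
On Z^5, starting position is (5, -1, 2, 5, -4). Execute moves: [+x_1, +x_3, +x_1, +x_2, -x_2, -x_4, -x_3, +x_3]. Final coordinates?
(7, -1, 3, 4, -4)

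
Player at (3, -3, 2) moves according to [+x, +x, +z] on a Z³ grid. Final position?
(5, -3, 3)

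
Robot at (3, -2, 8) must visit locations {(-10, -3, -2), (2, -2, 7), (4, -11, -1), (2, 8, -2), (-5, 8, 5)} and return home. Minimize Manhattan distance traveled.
100
(one optimal route: (3, -2, 8) → (2, -2, 7) → (2, 8, -2) → (-5, 8, 5) → (-10, -3, -2) → (4, -11, -1) → (3, -2, 8))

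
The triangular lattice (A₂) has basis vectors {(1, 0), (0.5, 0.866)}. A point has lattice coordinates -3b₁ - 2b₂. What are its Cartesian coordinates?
(-4, -1.732)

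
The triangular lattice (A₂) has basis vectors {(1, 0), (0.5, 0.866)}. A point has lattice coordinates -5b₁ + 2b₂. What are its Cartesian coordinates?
(-4, 1.732)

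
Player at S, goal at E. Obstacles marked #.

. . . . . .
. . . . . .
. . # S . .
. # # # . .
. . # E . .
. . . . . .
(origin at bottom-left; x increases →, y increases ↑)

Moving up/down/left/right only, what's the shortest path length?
4
(one shortest path: (3, 3) → (4, 3) → (4, 2) → (4, 1) → (3, 1))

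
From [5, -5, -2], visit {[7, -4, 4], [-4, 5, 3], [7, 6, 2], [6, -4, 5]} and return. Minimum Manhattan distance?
60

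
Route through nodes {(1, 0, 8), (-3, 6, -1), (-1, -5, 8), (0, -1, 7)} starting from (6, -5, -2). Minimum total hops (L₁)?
45
(one optimal route: (6, -5, -2) → (-1, -5, 8) → (1, 0, 8) → (0, -1, 7) → (-3, 6, -1))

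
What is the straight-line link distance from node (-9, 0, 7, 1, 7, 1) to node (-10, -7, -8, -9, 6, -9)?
21.8174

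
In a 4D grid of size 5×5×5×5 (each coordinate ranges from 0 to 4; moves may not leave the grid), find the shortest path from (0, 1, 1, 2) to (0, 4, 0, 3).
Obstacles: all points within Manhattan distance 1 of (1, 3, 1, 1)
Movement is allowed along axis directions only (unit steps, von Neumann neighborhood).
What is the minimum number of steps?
5
(one shortest path: (0, 1, 1, 2) → (0, 2, 1, 2) → (0, 3, 1, 2) → (0, 4, 1, 2) → (0, 4, 0, 2) → (0, 4, 0, 3))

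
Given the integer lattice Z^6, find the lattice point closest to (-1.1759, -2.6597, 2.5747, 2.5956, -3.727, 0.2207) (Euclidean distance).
(-1, -3, 3, 3, -4, 0)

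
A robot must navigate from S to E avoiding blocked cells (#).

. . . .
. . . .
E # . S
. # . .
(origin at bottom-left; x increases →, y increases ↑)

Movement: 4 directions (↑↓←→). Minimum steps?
5
(one shortest path: (3, 1) → (2, 1) → (2, 2) → (1, 2) → (0, 2) → (0, 1))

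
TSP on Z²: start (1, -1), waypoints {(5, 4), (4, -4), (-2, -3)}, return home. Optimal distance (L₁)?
30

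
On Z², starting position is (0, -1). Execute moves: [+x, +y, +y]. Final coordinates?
(1, 1)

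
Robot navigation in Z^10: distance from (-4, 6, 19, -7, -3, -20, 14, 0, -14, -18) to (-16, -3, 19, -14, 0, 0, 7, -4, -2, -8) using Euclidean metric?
31.496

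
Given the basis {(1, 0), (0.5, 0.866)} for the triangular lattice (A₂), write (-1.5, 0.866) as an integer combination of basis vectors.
-2b₁ + b₂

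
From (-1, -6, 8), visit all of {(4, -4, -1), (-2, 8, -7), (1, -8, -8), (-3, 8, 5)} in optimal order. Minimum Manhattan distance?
63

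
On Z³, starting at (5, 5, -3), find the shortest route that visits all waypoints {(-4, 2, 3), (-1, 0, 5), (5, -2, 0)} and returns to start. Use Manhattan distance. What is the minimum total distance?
48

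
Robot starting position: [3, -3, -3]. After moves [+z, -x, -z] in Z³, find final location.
(2, -3, -3)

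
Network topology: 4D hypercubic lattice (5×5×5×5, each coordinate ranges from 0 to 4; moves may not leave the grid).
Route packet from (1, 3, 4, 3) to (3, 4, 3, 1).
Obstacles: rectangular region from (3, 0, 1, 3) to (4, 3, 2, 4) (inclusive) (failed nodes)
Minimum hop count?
6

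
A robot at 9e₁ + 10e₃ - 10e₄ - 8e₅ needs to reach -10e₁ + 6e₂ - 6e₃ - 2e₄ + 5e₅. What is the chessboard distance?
19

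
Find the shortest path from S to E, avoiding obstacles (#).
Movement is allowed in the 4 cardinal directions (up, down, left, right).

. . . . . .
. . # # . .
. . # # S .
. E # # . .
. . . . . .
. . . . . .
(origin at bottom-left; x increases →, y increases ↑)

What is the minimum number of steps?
6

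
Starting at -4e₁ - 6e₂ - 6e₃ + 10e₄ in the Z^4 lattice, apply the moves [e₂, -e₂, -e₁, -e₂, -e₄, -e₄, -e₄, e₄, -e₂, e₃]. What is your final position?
(-5, -8, -5, 8)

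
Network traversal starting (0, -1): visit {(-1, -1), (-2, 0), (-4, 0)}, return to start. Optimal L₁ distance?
10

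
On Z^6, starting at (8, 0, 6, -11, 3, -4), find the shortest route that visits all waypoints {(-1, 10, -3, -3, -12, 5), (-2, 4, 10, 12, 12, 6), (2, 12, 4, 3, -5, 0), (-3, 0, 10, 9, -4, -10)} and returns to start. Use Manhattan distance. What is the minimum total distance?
224
(one optimal route: (8, 0, 6, -11, 3, -4) → (2, 12, 4, 3, -5, 0) → (-1, 10, -3, -3, -12, 5) → (-2, 4, 10, 12, 12, 6) → (-3, 0, 10, 9, -4, -10) → (8, 0, 6, -11, 3, -4))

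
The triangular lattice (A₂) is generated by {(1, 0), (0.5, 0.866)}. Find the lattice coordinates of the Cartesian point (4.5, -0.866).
5b₁ - b₂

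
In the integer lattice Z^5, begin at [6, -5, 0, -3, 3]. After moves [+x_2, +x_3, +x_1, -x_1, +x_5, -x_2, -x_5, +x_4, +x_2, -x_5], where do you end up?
(6, -4, 1, -2, 2)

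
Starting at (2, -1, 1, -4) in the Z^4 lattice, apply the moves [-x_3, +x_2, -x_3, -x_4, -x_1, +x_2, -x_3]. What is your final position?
(1, 1, -2, -5)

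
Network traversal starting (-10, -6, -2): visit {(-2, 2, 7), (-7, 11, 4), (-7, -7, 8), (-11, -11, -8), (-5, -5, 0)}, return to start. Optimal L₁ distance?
98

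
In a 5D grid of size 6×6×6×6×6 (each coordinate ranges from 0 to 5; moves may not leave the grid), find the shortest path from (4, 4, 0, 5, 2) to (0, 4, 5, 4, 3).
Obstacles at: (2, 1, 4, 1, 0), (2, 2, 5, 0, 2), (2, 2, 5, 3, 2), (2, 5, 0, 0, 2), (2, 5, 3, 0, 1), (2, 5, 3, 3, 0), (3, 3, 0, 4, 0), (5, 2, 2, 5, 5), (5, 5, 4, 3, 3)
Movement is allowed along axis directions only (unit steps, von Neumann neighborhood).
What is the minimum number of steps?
11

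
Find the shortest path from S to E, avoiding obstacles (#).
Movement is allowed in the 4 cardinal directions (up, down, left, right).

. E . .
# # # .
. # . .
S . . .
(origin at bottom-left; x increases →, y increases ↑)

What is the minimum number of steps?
8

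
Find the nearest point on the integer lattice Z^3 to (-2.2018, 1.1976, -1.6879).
(-2, 1, -2)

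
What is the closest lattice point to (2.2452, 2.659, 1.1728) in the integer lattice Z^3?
(2, 3, 1)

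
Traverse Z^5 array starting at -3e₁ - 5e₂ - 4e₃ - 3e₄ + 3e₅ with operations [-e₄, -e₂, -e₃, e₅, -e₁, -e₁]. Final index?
(-5, -6, -5, -4, 4)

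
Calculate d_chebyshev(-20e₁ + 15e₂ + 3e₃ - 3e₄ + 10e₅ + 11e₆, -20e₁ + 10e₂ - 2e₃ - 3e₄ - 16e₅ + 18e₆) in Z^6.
26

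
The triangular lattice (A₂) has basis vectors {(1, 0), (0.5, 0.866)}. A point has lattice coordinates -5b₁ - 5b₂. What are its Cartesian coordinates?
(-7.5, -4.33)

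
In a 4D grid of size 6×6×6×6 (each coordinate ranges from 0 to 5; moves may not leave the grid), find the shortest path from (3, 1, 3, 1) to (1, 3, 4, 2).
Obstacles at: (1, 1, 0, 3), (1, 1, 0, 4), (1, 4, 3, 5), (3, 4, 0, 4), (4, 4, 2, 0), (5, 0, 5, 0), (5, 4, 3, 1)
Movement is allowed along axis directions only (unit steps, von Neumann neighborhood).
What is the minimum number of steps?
6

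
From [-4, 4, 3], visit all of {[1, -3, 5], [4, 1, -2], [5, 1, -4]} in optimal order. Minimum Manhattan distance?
31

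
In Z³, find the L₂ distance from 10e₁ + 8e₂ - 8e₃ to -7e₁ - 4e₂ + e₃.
22.6716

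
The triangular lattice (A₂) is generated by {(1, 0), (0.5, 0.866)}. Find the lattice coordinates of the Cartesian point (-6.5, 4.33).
-9b₁ + 5b₂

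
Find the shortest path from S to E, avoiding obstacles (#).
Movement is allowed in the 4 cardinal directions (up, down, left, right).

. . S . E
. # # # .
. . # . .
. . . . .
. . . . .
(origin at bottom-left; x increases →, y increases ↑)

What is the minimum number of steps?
2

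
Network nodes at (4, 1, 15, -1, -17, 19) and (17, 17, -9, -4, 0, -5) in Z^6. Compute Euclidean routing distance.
43.3013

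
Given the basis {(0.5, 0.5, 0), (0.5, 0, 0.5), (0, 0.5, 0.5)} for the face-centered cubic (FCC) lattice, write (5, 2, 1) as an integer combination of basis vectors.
6b₁ + 4b₂ - 2b₃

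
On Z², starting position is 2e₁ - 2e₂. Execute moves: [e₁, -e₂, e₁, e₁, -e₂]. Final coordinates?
(5, -4)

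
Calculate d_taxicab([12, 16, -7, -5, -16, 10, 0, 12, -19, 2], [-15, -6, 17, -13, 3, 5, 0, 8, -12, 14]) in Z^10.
128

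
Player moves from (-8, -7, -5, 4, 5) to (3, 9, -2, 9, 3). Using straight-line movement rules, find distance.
20.3715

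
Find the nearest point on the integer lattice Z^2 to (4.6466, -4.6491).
(5, -5)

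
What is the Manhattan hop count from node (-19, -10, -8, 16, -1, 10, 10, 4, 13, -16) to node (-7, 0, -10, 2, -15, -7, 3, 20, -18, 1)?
140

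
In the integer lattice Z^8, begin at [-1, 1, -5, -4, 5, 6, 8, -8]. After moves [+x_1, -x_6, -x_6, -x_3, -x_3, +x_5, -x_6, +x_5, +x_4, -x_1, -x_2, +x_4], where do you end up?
(-1, 0, -7, -2, 7, 3, 8, -8)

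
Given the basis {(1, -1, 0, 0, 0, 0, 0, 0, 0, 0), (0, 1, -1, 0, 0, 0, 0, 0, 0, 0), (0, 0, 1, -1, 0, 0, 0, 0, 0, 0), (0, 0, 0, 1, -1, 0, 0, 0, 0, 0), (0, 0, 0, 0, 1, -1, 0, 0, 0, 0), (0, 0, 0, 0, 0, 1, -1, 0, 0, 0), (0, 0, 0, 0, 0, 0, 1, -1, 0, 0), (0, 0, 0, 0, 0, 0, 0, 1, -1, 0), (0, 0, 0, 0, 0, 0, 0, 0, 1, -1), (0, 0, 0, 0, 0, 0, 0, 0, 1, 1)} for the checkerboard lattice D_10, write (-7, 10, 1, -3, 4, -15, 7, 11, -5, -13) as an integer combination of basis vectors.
-7b₁ + 3b₂ + 4b₃ + b₄ + 5b₅ - 10b₆ - 3b₇ + 8b₈ + 8b₉ - 5b₁₀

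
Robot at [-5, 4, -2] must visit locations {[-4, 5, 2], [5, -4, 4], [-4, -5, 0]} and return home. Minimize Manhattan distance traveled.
52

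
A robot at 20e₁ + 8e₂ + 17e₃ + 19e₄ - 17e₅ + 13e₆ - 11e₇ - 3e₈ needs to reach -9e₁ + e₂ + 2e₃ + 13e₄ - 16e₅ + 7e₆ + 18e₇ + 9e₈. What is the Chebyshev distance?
29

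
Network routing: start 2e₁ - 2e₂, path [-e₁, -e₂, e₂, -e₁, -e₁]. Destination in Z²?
(-1, -2)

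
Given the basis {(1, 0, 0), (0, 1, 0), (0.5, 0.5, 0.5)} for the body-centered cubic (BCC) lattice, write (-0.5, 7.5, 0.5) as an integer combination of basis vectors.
-b₁ + 7b₂ + b₃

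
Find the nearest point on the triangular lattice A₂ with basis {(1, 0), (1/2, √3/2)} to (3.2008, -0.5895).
(3.5, -0.866)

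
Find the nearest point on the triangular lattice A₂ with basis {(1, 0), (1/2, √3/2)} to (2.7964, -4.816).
(3, -5.196)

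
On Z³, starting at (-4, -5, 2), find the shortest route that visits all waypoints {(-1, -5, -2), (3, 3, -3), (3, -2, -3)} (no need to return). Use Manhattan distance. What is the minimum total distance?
20
(one optimal route: (-4, -5, 2) → (-1, -5, -2) → (3, -2, -3) → (3, 3, -3))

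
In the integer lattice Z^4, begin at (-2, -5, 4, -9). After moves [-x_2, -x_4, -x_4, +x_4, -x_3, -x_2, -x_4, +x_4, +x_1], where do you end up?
(-1, -7, 3, -10)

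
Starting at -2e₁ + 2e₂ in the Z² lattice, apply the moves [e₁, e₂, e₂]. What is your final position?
(-1, 4)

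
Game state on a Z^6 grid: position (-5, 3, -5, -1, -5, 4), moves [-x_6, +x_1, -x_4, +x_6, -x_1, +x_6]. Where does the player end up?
(-5, 3, -5, -2, -5, 5)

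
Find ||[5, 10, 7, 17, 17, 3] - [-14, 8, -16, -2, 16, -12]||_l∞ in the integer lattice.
23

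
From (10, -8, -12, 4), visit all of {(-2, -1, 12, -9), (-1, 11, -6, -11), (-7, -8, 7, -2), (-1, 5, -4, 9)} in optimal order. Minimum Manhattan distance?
122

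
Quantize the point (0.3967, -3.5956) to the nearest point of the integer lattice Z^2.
(0, -4)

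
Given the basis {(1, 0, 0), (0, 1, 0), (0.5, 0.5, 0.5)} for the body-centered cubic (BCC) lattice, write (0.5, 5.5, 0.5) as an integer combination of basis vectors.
5b₂ + b₃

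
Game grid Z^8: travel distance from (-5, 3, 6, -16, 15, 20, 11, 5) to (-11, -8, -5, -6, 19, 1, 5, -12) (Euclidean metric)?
32.8634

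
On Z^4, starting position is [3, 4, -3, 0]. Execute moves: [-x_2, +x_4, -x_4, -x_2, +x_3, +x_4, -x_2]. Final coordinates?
(3, 1, -2, 1)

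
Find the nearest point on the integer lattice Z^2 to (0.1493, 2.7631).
(0, 3)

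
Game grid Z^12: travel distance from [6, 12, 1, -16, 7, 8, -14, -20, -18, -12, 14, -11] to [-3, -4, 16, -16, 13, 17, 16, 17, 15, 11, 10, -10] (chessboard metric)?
37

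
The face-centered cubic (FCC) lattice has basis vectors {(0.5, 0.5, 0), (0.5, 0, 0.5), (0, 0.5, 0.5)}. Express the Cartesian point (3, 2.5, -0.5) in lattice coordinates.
6b₁ - b₃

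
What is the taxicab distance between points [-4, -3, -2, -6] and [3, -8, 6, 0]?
26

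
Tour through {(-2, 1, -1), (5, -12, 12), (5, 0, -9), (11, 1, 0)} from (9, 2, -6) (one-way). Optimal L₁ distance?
70
(one optimal route: (9, 2, -6) → (5, 0, -9) → (-2, 1, -1) → (11, 1, 0) → (5, -12, 12))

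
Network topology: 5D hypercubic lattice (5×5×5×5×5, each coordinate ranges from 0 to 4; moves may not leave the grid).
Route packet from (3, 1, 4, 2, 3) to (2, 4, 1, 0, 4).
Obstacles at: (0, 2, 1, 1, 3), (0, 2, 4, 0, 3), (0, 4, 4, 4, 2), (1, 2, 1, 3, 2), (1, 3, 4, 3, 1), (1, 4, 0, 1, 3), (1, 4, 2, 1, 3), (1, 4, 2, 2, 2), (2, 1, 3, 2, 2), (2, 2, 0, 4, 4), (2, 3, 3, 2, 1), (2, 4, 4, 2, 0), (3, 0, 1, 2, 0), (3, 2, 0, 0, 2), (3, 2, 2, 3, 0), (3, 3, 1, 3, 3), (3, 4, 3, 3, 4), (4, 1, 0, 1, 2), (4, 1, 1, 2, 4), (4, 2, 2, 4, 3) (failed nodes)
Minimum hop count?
10
(one shortest path: (3, 1, 4, 2, 3) → (2, 1, 4, 2, 3) → (2, 2, 4, 2, 3) → (2, 3, 4, 2, 3) → (2, 4, 4, 2, 3) → (2, 4, 3, 2, 3) → (2, 4, 2, 2, 3) → (2, 4, 1, 2, 3) → (2, 4, 1, 1, 3) → (2, 4, 1, 0, 3) → (2, 4, 1, 0, 4))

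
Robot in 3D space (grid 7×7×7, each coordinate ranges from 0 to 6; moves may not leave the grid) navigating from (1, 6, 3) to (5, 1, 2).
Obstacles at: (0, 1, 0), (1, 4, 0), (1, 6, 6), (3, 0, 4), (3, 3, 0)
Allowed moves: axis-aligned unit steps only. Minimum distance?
10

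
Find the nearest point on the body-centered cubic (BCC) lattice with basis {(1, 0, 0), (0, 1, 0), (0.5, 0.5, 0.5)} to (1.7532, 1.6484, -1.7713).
(1.5, 1.5, -1.5)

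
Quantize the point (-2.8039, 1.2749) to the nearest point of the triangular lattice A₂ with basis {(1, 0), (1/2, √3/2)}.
(-3, 1.732)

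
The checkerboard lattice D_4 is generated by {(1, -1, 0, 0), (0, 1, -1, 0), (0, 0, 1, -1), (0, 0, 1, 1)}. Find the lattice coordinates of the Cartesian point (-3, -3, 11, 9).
-3b₁ - 6b₂ - 2b₃ + 7b₄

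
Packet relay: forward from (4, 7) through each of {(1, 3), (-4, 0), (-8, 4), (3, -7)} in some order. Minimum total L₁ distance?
39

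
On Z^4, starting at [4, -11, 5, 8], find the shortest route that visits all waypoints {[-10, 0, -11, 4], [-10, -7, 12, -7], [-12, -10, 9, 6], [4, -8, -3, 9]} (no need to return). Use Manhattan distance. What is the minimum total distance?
102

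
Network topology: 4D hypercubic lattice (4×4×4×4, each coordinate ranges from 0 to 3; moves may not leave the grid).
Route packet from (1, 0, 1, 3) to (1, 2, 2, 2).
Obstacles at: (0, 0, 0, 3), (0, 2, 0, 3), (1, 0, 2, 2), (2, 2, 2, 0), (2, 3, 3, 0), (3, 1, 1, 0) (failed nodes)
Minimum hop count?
4
(one shortest path: (1, 0, 1, 3) → (1, 1, 1, 3) → (1, 2, 1, 3) → (1, 2, 2, 3) → (1, 2, 2, 2))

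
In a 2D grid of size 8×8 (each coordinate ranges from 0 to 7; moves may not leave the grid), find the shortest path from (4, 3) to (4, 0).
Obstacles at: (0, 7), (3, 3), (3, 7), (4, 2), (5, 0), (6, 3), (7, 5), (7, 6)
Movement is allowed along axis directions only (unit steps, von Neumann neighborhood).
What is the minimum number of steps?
5
(one shortest path: (4, 3) → (5, 3) → (5, 2) → (5, 1) → (4, 1) → (4, 0))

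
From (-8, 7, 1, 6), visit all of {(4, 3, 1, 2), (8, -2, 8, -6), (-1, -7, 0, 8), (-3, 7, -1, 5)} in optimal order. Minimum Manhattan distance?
74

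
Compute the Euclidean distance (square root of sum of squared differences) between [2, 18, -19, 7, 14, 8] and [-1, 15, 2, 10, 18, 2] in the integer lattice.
22.8035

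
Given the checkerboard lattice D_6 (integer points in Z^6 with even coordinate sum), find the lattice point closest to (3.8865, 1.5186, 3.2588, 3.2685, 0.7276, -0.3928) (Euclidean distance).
(4, 1, 3, 3, 1, 0)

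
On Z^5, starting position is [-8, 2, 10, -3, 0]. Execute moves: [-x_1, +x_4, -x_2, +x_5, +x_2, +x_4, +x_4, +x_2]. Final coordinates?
(-9, 3, 10, 0, 1)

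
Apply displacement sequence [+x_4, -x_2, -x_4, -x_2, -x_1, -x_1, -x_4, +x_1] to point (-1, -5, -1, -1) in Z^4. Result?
(-2, -7, -1, -2)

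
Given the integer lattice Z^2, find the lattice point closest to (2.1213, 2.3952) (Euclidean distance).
(2, 2)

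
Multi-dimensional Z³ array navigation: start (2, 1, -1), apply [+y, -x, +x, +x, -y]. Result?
(3, 1, -1)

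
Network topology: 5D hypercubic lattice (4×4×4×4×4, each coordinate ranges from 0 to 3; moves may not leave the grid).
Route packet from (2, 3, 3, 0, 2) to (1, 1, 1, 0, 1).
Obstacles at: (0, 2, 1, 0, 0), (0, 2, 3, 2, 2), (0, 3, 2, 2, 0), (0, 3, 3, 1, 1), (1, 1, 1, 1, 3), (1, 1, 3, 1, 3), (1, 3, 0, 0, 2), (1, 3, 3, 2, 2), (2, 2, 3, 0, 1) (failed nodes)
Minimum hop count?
6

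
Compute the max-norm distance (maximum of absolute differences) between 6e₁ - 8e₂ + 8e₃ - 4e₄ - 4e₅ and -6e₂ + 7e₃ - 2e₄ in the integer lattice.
6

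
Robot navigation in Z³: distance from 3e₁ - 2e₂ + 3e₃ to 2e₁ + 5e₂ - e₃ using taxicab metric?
12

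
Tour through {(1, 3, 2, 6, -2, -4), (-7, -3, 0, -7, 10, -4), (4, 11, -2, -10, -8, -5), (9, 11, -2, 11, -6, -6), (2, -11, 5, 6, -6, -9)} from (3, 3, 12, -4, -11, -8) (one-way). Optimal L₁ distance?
174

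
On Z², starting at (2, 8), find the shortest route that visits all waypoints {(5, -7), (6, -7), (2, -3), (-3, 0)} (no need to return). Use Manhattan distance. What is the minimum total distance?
29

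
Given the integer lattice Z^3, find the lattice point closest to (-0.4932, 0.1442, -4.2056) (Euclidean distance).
(0, 0, -4)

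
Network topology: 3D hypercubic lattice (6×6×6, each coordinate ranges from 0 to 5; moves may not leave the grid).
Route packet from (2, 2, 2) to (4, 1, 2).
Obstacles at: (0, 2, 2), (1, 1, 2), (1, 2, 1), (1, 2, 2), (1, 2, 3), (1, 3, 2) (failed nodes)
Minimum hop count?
3
(one shortest path: (2, 2, 2) → (3, 2, 2) → (4, 2, 2) → (4, 1, 2))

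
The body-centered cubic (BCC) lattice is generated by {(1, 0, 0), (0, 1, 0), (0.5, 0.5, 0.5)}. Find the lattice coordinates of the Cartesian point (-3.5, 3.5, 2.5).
-6b₁ + b₂ + 5b₃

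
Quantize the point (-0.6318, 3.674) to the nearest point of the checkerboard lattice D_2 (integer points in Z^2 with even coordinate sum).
(0, 4)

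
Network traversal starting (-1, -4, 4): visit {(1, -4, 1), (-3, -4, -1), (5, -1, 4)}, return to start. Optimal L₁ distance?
32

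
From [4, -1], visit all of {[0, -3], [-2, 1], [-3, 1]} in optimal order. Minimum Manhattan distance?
13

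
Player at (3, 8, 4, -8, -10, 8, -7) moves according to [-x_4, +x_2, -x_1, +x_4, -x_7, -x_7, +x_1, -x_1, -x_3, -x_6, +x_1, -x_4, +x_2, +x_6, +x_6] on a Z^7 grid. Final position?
(3, 10, 3, -9, -10, 9, -9)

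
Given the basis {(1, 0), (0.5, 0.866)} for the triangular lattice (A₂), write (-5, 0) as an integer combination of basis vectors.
-5b₁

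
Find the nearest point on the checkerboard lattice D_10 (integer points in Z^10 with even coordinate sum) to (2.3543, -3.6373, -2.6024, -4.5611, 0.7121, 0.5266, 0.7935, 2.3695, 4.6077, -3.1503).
(2, -4, -3, -5, 1, 0, 1, 2, 5, -3)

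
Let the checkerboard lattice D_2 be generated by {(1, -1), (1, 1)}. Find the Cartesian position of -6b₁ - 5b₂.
(-11, 1)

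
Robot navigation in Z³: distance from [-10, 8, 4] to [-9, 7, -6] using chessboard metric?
10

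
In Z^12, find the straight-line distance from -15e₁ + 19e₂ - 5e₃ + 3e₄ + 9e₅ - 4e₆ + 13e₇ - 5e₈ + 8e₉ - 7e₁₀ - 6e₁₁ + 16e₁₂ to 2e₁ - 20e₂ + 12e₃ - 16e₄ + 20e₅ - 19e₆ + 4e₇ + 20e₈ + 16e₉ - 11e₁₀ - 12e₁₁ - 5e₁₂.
63.7887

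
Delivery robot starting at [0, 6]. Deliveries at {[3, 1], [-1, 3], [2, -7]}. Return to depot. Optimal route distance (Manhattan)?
34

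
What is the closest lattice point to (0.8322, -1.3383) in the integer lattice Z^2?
(1, -1)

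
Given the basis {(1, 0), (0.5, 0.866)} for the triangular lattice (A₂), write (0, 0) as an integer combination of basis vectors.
0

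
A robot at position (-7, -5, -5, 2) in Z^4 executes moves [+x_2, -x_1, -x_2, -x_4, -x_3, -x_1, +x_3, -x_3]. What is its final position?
(-9, -5, -6, 1)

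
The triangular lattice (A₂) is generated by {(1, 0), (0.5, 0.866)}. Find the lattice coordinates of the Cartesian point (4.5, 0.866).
4b₁ + b₂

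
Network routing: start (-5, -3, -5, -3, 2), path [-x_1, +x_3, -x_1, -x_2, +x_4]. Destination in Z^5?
(-7, -4, -4, -2, 2)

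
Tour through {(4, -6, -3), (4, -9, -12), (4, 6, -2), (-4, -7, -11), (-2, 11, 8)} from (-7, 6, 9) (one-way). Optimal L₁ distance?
68
(one optimal route: (-7, 6, 9) → (-2, 11, 8) → (4, 6, -2) → (4, -6, -3) → (4, -9, -12) → (-4, -7, -11))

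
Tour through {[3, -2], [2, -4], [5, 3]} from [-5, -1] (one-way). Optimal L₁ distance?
20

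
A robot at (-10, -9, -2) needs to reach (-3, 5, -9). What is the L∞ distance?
14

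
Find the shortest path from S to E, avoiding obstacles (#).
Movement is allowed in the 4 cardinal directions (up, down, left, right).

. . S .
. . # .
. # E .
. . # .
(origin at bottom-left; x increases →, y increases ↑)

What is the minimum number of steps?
4
(one shortest path: (2, 3) → (3, 3) → (3, 2) → (3, 1) → (2, 1))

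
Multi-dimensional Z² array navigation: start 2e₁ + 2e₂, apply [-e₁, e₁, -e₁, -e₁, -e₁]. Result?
(-1, 2)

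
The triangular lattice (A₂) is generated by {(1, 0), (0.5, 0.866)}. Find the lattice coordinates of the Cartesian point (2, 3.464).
4b₂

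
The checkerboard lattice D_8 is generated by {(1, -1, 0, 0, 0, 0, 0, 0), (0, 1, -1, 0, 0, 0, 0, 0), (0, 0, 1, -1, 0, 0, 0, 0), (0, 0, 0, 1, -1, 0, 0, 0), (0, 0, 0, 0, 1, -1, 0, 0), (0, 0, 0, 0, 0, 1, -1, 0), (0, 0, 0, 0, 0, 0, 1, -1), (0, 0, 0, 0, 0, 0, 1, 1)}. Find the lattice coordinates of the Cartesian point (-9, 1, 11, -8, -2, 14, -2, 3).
-9b₁ - 8b₂ + 3b₃ - 5b₄ - 7b₅ + 7b₆ + b₇ + 4b₈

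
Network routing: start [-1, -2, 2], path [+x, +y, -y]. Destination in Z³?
(0, -2, 2)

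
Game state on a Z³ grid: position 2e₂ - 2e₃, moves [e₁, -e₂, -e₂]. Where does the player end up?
(1, 0, -2)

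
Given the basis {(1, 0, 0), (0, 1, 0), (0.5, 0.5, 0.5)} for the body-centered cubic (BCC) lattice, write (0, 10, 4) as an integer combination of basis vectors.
-4b₁ + 6b₂ + 8b₃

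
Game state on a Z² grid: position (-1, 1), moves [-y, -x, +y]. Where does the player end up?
(-2, 1)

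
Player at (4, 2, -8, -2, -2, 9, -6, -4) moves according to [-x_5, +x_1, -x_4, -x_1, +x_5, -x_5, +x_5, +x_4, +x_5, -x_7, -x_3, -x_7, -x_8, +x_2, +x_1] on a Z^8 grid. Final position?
(5, 3, -9, -2, -1, 9, -8, -5)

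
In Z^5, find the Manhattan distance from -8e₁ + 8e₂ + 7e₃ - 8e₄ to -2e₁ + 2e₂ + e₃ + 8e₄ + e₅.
35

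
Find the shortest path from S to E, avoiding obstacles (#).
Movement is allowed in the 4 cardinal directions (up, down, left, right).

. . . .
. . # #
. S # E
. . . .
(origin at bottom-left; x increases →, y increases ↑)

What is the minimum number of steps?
4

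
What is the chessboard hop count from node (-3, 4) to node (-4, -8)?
12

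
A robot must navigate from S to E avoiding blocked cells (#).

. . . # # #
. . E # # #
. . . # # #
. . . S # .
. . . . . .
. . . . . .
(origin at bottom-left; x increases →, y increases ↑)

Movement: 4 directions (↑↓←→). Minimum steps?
3
(one shortest path: (3, 2) → (2, 2) → (2, 3) → (2, 4))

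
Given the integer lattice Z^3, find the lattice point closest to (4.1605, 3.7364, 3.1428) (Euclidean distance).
(4, 4, 3)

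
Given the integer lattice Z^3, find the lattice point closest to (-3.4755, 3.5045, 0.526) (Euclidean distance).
(-3, 4, 1)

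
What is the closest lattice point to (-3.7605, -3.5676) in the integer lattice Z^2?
(-4, -4)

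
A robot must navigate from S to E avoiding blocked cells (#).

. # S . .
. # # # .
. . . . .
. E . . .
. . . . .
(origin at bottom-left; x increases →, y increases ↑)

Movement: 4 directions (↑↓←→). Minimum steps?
8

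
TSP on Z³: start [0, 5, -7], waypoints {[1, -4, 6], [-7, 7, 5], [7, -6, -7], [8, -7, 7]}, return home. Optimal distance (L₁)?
86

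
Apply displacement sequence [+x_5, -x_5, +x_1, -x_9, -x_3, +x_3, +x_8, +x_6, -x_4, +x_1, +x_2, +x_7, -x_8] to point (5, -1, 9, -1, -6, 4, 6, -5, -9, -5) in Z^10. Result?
(7, 0, 9, -2, -6, 5, 7, -5, -10, -5)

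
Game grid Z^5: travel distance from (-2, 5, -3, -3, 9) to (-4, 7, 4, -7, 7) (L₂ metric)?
8.77496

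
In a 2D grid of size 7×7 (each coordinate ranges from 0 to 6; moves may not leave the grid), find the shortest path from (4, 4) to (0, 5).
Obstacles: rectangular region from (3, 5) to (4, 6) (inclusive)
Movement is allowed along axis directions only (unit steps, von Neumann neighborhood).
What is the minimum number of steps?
5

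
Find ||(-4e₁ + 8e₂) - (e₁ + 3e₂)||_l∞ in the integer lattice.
5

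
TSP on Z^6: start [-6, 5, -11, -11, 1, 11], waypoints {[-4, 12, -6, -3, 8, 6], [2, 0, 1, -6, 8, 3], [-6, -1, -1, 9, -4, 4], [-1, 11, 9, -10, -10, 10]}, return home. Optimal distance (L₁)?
206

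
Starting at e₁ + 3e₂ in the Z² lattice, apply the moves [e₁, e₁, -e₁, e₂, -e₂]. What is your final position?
(2, 3)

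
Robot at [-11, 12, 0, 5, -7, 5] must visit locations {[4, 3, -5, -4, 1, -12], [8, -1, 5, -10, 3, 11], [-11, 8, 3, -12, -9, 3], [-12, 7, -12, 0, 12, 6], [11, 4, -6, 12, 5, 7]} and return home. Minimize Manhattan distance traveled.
272
(one optimal route: (-11, 12, 0, 5, -7, 5) → (-11, 8, 3, -12, -9, 3) → (8, -1, 5, -10, 3, 11) → (4, 3, -5, -4, 1, -12) → (11, 4, -6, 12, 5, 7) → (-12, 7, -12, 0, 12, 6) → (-11, 12, 0, 5, -7, 5))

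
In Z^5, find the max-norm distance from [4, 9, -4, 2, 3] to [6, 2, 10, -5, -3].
14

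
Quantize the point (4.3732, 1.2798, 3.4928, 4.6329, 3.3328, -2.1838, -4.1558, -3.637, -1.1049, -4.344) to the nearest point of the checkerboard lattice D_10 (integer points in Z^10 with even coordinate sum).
(4, 1, 4, 5, 3, -2, -4, -4, -1, -4)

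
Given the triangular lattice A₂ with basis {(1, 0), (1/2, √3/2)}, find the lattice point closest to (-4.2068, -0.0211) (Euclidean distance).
(-4, 0)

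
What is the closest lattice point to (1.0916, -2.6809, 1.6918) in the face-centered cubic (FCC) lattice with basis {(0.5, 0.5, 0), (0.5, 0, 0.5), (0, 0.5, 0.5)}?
(1, -2.5, 1.5)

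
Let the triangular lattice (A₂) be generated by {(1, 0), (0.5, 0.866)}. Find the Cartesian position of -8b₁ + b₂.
(-7.5, 0.866)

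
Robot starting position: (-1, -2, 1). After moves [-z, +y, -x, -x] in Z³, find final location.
(-3, -1, 0)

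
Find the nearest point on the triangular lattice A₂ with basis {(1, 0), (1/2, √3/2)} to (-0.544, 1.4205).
(-1, 1.732)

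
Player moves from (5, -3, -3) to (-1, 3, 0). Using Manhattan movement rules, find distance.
15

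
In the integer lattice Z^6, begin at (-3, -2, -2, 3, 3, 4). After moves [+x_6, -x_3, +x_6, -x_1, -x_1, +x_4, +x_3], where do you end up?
(-5, -2, -2, 4, 3, 6)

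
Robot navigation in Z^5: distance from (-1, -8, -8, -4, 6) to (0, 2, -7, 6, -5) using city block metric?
33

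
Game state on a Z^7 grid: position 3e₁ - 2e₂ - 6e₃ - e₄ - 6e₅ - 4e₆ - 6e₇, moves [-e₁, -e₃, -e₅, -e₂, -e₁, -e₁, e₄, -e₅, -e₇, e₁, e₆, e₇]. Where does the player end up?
(1, -3, -7, 0, -8, -3, -6)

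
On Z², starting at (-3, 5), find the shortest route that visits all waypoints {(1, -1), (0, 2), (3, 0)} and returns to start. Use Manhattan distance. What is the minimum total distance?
24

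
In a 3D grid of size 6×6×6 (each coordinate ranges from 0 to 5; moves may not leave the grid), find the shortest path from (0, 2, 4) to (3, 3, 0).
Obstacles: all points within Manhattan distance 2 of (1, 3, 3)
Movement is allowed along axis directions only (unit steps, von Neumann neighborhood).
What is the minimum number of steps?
10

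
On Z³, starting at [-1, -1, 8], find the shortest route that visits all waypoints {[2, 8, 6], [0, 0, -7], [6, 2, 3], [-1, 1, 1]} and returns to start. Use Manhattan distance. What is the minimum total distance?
64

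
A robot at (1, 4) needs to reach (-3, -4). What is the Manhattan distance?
12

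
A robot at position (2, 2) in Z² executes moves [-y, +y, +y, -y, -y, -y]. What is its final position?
(2, 0)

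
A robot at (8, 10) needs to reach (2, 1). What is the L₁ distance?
15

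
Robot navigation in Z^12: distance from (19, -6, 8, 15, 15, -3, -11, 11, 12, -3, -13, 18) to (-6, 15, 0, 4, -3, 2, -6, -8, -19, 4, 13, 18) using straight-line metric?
60.597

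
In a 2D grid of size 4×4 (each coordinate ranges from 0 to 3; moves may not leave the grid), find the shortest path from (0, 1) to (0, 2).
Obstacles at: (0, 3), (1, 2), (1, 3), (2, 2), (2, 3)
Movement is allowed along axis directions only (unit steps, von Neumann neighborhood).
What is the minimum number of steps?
1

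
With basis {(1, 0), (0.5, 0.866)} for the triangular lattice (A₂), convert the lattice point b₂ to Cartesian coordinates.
(0.5, 0.866)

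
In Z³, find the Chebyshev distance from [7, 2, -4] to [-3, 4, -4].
10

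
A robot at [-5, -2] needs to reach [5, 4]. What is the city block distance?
16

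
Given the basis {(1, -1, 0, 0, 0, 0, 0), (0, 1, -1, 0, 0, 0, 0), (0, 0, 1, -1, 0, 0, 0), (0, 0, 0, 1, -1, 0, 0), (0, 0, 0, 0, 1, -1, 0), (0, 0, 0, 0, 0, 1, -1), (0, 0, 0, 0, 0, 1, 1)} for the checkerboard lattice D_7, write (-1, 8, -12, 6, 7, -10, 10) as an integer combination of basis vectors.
-b₁ + 7b₂ - 5b₃ + b₄ + 8b₅ - 6b₆ + 4b₇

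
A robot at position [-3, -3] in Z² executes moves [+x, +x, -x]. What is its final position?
(-2, -3)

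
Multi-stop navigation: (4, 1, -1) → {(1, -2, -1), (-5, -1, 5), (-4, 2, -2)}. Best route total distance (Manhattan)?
27
(one optimal route: (4, 1, -1) → (1, -2, -1) → (-4, 2, -2) → (-5, -1, 5))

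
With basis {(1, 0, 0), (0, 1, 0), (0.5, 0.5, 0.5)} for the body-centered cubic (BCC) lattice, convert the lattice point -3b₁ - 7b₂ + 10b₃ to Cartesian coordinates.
(2, -2, 5)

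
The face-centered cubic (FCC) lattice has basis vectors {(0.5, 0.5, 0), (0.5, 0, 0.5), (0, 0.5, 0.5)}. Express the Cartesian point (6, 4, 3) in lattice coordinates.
7b₁ + 5b₂ + b₃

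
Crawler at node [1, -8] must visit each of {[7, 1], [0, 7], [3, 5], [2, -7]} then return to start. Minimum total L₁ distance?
44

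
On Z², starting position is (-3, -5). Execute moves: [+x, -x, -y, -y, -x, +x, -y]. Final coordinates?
(-3, -8)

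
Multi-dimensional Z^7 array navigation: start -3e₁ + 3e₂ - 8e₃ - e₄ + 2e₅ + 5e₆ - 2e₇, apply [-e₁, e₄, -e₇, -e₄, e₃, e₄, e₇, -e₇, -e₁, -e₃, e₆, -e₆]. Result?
(-5, 3, -8, 0, 2, 5, -3)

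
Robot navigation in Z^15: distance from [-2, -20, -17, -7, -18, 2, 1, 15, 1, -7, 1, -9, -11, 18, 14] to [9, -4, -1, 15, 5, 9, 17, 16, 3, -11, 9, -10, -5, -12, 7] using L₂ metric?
54.9727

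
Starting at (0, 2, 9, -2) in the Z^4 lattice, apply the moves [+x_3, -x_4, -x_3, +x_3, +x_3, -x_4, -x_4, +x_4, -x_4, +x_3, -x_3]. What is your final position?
(0, 2, 11, -5)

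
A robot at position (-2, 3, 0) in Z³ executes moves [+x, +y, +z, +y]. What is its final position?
(-1, 5, 1)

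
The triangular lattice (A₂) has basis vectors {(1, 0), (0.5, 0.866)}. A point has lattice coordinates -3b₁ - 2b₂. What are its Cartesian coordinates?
(-4, -1.732)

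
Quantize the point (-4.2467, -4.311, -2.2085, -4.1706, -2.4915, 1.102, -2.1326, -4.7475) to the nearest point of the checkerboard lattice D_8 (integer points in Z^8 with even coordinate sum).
(-4, -4, -2, -4, -2, 1, -2, -5)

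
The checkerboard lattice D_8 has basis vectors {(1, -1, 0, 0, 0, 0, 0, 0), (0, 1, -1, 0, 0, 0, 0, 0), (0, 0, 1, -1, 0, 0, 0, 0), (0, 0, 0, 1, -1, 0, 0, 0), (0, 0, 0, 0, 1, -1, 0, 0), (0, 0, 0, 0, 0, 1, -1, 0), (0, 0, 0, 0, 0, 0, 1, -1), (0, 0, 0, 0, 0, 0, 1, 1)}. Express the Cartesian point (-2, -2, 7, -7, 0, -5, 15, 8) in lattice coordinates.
-2b₁ - 4b₂ + 3b₃ - 4b₄ - 4b₅ - 9b₆ - b₇ + 7b₈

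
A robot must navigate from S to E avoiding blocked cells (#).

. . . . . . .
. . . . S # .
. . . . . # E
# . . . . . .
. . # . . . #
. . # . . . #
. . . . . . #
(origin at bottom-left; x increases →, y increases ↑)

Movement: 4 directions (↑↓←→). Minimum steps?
5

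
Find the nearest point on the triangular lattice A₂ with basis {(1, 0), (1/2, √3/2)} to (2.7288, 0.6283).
(2.5, 0.866)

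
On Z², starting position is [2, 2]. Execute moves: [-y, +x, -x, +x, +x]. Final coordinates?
(4, 1)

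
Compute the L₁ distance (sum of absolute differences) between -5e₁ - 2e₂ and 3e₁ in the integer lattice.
10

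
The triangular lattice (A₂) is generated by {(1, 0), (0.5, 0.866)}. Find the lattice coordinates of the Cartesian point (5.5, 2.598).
4b₁ + 3b₂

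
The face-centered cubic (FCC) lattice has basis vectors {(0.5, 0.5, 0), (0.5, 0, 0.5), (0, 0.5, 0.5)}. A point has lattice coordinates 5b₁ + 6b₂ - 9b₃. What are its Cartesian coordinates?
(5.5, -2, -1.5)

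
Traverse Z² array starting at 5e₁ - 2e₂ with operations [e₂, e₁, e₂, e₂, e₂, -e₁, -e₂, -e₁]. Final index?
(4, 1)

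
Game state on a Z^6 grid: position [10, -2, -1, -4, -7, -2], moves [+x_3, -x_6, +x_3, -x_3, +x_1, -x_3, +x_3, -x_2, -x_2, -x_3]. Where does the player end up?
(11, -4, -1, -4, -7, -3)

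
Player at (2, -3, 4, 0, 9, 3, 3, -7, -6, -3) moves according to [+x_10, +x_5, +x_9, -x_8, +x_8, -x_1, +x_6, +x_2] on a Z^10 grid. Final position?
(1, -2, 4, 0, 10, 4, 3, -7, -5, -2)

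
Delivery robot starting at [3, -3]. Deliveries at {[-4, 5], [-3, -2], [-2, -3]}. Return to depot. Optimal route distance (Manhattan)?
30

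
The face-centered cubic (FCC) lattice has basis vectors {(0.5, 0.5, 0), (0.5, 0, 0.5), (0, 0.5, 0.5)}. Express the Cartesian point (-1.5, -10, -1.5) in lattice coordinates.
-10b₁ + 7b₂ - 10b₃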